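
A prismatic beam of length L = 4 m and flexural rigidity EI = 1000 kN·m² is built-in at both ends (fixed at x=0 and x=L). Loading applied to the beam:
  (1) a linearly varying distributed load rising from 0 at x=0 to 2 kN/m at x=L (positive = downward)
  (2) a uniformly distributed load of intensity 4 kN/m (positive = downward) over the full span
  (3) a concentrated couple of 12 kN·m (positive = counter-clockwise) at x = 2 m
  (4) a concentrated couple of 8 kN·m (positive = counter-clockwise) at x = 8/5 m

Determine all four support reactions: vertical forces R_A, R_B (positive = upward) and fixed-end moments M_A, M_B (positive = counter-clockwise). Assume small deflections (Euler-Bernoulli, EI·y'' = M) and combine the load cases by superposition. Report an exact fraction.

R_A = 829/50 kN, M_A = 259/25 kN·m, R_B = 171/50 kN, M_B = -103/75 kN·m

Load 1 — triangular load w₀=2 kN/m (0→w₀ over full span):
  R_A = 3w₀L/20 = 3·2·4/20 = 6/5 kN
  M_A = w₀L²/30 = 2·4²/30 = 16/15 kN·m
  R_B = 7w₀L/20 = 7·2·4/20 = 14/5 kN
  M_B = -w₀L²/20 = -2·4²/20 = -8/5 kN·m
Load 2 — uniform load w=4 kN/m over full span:
  R_A = wL/2 = 4·4/2 = 8 kN
  M_A = wL²/12 = 4·4²/12 = 16/3 kN·m
  R_B = wL/2 = 4·4/2 = 8 kN
  M_B = -wL²/12 = -4·4²/12 = -16/3 kN·m
Load 3 — applied couple M₀=12 kN·m at a=2 m (b=L-a=2):
  R_A = 6M₀ab/L³ = 6·12·2·2/4³ = 9/2 kN
  M_A = M₀b(2a-b)/L² = 12·2·(2·2-2)/4² = 3 kN·m
  R_B = -6M₀ab/L³ = -6·12·2·2/4³ = -9/2 kN
  M_B = M₀a(2b-a)/L² = 12·2·(2·2-2)/4² = 3 kN·m
Load 4 — applied couple M₀=8 kN·m at a=8/5 m (b=L-a=12/5):
  R_A = 6M₀ab/L³ = 6·8·(8/5)·(12/5)/4³ = 72/25 kN
  M_A = M₀b(2a-b)/L² = 8·(12/5)·(2·(8/5)-(12/5))/4² = 24/25 kN·m
  R_B = -6M₀ab/L³ = -6·8·(8/5)·(12/5)/4³ = -72/25 kN
  M_B = M₀a(2b-a)/L² = 8·(8/5)·(2·(12/5)-(8/5))/4² = 64/25 kN·m
Superposition: R_A = 829/50 kN, M_A = 259/25 kN·m, R_B = 171/50 kN, M_B = -103/75 kN·m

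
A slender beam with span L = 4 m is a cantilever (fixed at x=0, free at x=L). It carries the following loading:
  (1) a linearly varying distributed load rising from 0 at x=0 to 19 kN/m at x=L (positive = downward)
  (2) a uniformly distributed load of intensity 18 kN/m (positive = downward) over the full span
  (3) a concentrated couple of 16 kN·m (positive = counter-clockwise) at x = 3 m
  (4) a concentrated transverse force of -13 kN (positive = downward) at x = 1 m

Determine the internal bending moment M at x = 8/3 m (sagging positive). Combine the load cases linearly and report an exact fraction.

Load 1 — triangular load w₀=19 kN/m (0→w₀ over full span):
  M_1 = w₀Lx/2 - w₀L²/3 - w₀x³/(6L) = 19·4·(8/3)/2 - 19·4²/3 - 19·(8/3)³/(6·4) = -1216/81 kN·m
Load 2 — uniform load w=18 kN/m over full span:
  M_2 = -w(L-x)²/2 = -18·(4-(8/3))²/2 = -16 kN·m
Load 3 — applied couple M₀=16 kN·m at a=3 m (b=L-a=1):
  M_3 = M₀  [x≤a] = 16 = 16 kN·m
Load 4 — point force P=-13 kN at a=1 m (b=L-a=3):
  M_4 = 0  [x>a] = 0 kN·m
Superposition: M = Σ M_i = -1216/81 kN·m ≈ -15.012346 kN·m

M(8/3) = -1216/81 kN·m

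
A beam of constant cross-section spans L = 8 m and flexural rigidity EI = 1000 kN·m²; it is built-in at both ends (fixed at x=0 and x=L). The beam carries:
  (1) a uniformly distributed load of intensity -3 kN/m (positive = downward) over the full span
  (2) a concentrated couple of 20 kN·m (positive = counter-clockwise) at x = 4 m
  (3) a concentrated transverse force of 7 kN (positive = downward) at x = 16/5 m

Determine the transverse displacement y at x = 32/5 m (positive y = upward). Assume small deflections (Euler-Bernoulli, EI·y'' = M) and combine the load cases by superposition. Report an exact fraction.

y(32/5) = 68836/5859375 m

Load 1 — uniform load w=-3 kN/m over full span:
  y_1 = -wx²(L-x)²/(24EI) = -(-3)·(32/5)²·(8-(32/5))²/(24·1000) = 1024/78125 m
Load 2 — applied couple M₀=20 kN·m at a=4 m (b=L-a=4):
  y_2 = (R_Ax³/6 - M_Ax²/2 - M₀(x-a)²/2)/EI  [x>a] with R_A=15/4, M_A=5 = ((15/4)·(32/5)³/6 - 5·(32/5)²/2 - 20·((32/5)-4)²/2)/1000 = 12/3125 m
Load 3 — point force P=7 kN at a=16/5 m (b=L-a=24/5):
  y_3 = -Pa²(L-x)²(3bL-(3b+a)(L-x))/(6L³EI)  [x>a] = -7·(16/5)²·(8-(32/5))²·(3·(24/5)·8-(3·(24/5)+(16/5))·(8-(32/5)))/(6·8³·1000) = -30464/5859375 m
Superposition: y = Σ y_i = 68836/5859375 m ≈ 0.011748 m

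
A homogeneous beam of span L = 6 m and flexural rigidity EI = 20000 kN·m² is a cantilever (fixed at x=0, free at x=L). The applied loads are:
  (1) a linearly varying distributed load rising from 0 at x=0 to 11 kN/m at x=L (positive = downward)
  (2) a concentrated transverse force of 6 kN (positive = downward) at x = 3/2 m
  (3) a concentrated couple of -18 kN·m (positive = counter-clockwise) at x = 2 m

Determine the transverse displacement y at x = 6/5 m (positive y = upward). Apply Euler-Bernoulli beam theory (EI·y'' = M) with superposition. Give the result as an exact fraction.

y(6/5) = -403461/78125000 m

Load 1 — triangular load w₀=11 kN/m (0→w₀ over full span):
  y_1 = (w₀Lx³/12-w₀L²x²/6-w₀x⁵/(120L))/EI = (11·6·(6/5)³/12-11·6²·(6/5)²/6-11·(6/5)⁵/(120·6))/20000 = -668547/156250000 m
Load 2 — point force P=6 kN at a=3/2 m (b=L-a=9/2):
  y_2 = -Px²(3a-x)/(6EI)  [x≤a] = -6·(6/5)²·(3·(3/2)-(6/5))/(6·20000) = -297/1250000 m
Load 3 — applied couple M₀=-18 kN·m at a=2 m (b=L-a=4):
  y_3 = M₀x²/(2EI)  [x≤a] = (-18)·(6/5)²/(2·20000) = -81/125000 m
Superposition: y = Σ y_i = -403461/78125000 m ≈ -0.005164 m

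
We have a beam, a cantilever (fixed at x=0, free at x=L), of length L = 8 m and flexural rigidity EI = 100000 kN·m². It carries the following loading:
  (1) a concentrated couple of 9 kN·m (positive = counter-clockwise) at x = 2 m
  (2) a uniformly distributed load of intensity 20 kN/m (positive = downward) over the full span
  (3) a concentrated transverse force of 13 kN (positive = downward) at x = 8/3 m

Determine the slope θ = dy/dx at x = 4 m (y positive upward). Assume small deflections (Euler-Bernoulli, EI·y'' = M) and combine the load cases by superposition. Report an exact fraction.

θ(4) = -6847/450000 rad

Load 1 — applied couple M₀=9 kN·m at a=2 m (b=L-a=6):
  θ_1 = M₀a/EI  [x>a] = 9·2/100000 = 9/50000 rad
Load 2 — uniform load w=20 kN/m over full span:
  θ_2 = -wx(x²-3Lx+3L²)/(6EI) = -20·4·(4²-3·8·4+3·8²)/(6·100000) = -28/1875 rad
Load 3 — point force P=13 kN at a=8/3 m (b=L-a=16/3):
  θ_3 = -Pa²/(2EI)  [x>a] = -13·(8/3)²/(2·100000) = -13/28125 rad
Superposition: θ = Σ θ_i = -6847/450000 rad ≈ -0.015216 rad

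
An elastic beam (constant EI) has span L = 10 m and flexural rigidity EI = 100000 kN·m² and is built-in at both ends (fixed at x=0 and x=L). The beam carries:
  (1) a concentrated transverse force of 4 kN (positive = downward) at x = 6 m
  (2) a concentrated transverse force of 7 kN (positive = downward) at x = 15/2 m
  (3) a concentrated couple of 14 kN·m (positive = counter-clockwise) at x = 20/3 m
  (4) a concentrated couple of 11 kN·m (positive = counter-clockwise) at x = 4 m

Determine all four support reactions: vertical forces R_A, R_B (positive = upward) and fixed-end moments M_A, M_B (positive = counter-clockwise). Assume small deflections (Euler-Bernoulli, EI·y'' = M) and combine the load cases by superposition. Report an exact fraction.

Load 1 — point force P=4 kN at a=6 m (b=L-a=4):
  R_A = Pb²(3a+b)/L³ = 4·4²·(3·6+4)/10³ = 176/125 kN
  M_A = Pab²/L² = 4·6·4²/10² = 96/25 kN·m
  R_B = Pa²(a+3b)/L³ = 4·6²·(6+3·4)/10³ = 324/125 kN
  M_B = -Pa²b/L² = -4·6²·4/10² = -144/25 kN·m
Load 2 — point force P=7 kN at a=15/2 m (b=L-a=5/2):
  R_A = Pb²(3a+b)/L³ = 7·(5/2)²·(3·(15/2)+(5/2))/10³ = 35/32 kN
  M_A = Pab²/L² = 7·(15/2)·(5/2)²/10² = 105/32 kN·m
  R_B = Pa²(a+3b)/L³ = 7·(15/2)²·((15/2)+3·(5/2))/10³ = 189/32 kN
  M_B = -Pa²b/L² = -7·(15/2)²·(5/2)/10² = -315/32 kN·m
Load 3 — applied couple M₀=14 kN·m at a=20/3 m (b=L-a=10/3):
  R_A = 6M₀ab/L³ = 6·14·(20/3)·(10/3)/10³ = 28/15 kN
  M_A = M₀b(2a-b)/L² = 14·(10/3)·(2·(20/3)-(10/3))/10² = 14/3 kN·m
  R_B = -6M₀ab/L³ = -6·14·(20/3)·(10/3)/10³ = -28/15 kN
  M_B = M₀a(2b-a)/L² = 14·(20/3)·(2·(10/3)-(20/3))/10² = 0 kN·m
Load 4 — applied couple M₀=11 kN·m at a=4 m (b=L-a=6):
  R_A = 6M₀ab/L³ = 6·11·4·6/10³ = 198/125 kN
  M_A = M₀b(2a-b)/L² = 11·6·(2·4-6)/10² = 33/25 kN·m
  R_B = -6M₀ab/L³ = -6·11·4·6/10³ = -198/125 kN
  M_B = M₀a(2b-a)/L² = 11·4·(2·6-4)/10² = 88/25 kN·m
Superposition: R_A = 71429/12000 kN, M_A = 31459/2400 kN·m, R_B = 60571/12000 kN, M_B = -9667/800 kN·m

R_A = 71429/12000 kN, M_A = 31459/2400 kN·m, R_B = 60571/12000 kN, M_B = -9667/800 kN·m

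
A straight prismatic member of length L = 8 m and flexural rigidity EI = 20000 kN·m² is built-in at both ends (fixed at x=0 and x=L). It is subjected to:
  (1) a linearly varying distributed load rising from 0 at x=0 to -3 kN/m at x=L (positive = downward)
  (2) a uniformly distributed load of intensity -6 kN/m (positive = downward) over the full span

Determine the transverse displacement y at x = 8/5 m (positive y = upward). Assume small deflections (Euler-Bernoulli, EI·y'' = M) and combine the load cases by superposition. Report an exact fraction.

Load 1 — triangular load w₀=-3 kN/m (0→w₀ over full span):
  y_1 = -w₀x²(L-x)²(x+2L)/(120LEI) = -(-3)·(8/5)²·(8-(8/5))²·((8/5)+2·8)/(120·8·20000) = 2816/9765625 m
Load 2 — uniform load w=-6 kN/m over full span:
  y_2 = -wx²(L-x)²/(24EI) = -(-6)·(8/5)²·(8-(8/5))²/(24·20000) = 512/390625 m
Superposition: y = Σ y_i = 15616/9765625 m ≈ 0.001599 m

y(8/5) = 15616/9765625 m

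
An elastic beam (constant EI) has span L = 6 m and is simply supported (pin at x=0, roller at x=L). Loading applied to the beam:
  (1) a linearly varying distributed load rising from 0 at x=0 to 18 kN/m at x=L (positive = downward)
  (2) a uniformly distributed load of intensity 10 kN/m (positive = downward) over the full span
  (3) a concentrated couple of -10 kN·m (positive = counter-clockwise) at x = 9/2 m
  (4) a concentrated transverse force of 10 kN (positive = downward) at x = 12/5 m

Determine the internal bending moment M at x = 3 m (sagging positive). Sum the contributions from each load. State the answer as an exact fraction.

M(3) = 185/2 kN·m

Load 1 — triangular load w₀=18 kN/m (0→w₀ over full span):
  M_1 = w₀Lx/6 - w₀x³/(6L) = 18·6·3/6 - 18·3³/(6·6) = 81/2 kN·m
Load 2 — uniform load w=10 kN/m over full span:
  M_2 = wx(L-x)/2 = 10·3·(6-3)/2 = 45 kN·m
Load 3 — applied couple M₀=-10 kN·m at a=9/2 m (b=L-a=3/2):
  M_3 = M₀x/L  [x≤a] = (-10)·3/6 = -5 kN·m
Load 4 — point force P=10 kN at a=12/5 m (b=L-a=18/5):
  M_4 = Pa(L-x)/L  [x>a] = 10·(12/5)·(6-3)/6 = 12 kN·m
Superposition: M = Σ M_i = 185/2 kN·m ≈ 92.500000 kN·m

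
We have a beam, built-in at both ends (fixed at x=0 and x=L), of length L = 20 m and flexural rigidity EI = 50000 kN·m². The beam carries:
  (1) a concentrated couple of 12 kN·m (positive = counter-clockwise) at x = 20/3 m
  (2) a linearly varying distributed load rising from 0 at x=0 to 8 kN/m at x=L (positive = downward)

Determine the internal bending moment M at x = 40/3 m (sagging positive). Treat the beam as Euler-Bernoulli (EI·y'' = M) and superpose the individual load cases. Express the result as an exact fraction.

M(40/3) = 4372/81 kN·m

Load 1 — applied couple M₀=12 kN·m at a=20/3 m (b=L-a=40/3):
  M_1 = R_Ax - M_A - M₀  [x>a] with R_A=4/5, M_A=0 = (4/5)·(40/3) - 0 - 12 = -4/3 kN·m
Load 2 — triangular load w₀=8 kN/m (0→w₀ over full span):
  M_2 = 3w₀Lx/20 - w₀L²/30 - w₀x³/(6L) = 3·8·20·(40/3)/20 - 8·20²/30 - 8·(40/3)³/(6·20) = 4480/81 kN·m
Superposition: M = Σ M_i = 4372/81 kN·m ≈ 53.975309 kN·m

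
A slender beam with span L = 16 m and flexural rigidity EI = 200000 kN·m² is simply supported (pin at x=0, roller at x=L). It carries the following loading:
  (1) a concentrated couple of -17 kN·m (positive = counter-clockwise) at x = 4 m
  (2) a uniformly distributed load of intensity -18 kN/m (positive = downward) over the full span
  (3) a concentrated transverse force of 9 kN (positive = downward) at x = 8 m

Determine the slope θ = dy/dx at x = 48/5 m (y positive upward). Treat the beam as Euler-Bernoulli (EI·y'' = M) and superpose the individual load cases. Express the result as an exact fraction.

Load 1 — applied couple M₀=-17 kN·m at a=4 m (b=L-a=12):
  θ_1 = (M₀x²/(2L)-M₀(x-a)+C₁)/EI  [x>a] with C₁=M₀(3b²-L²)/(6L)=-187/6 = ((-17)·(48/5)²/(2·16)-(-17)·((48/5)-4)+(-187/6))/200000 = 2261/30000000 rad
Load 2 — uniform load w=-18 kN/m over full span:
  θ_2 = -w(L³-6Lx²+4x³)/(24EI) = -(-18)·(16³-6·16·(48/5)²+4·(48/5)³)/(24·200000) = -1776/390625 rad
Load 3 — point force P=9 kN at a=8 m (b=L-a=8):
  θ_3 = -Pa(2L²-6Lx+3x²+a²)/(6LEI)  [x>a] = -9·8·(2·16²-6·16·(48/5)+3·(48/5)²+8²)/(6·16·200000) = 81/312500 rad
Superposition: θ = Σ θ_i = -631799/150000000 rad ≈ -0.004212 rad

θ(48/5) = -631799/150000000 rad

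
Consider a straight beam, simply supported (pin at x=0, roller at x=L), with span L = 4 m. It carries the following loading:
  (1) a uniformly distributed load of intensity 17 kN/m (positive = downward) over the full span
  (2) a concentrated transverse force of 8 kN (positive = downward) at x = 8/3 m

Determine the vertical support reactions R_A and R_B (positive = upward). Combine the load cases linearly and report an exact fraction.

Load 1 — uniform load w=17 kN/m over full span:
  R_A = wL/2 = 17·4/2 = 34 kN
  R_B = wL/2 = 17·4/2 = 34 kN
Load 2 — point force P=8 kN at a=8/3 m (b=L-a=4/3):
  R_A = Pb/L = 8·(4/3)/4 = 8/3 kN
  R_B = Pa/L = 8·(8/3)/4 = 16/3 kN
Superposition: R_A = 110/3 kN, R_B = 118/3 kN

R_A = 110/3 kN, R_B = 118/3 kN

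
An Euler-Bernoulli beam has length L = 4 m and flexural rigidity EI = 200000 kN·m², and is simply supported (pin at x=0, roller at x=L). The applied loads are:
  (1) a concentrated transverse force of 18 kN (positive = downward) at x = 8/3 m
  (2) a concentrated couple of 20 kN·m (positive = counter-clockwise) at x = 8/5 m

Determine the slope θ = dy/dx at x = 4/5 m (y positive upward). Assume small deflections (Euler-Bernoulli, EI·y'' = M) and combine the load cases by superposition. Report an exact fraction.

θ(4/5) = -271/5625000 rad

Load 1 — point force P=18 kN at a=8/3 m (b=L-a=4/3):
  θ_1 = -Pb(L²-b²-3x²)/(6LEI)  [x≤a] = -18·(4/3)·(4²-(4/3)²-3·(4/5)²)/(6·4·200000) = -173/2812500 rad
Load 2 — applied couple M₀=20 kN·m at a=8/5 m (b=L-a=12/5):
  θ_2 = (M₀x²/(2L)+C₁)/EI  [x≤a] with C₁=M₀(3b²-L²)/(6L)=16/15 = (20·(4/5)²/(2·4)+(16/15))/200000 = 1/75000 rad
Superposition: θ = Σ θ_i = -271/5625000 rad ≈ -0.000048 rad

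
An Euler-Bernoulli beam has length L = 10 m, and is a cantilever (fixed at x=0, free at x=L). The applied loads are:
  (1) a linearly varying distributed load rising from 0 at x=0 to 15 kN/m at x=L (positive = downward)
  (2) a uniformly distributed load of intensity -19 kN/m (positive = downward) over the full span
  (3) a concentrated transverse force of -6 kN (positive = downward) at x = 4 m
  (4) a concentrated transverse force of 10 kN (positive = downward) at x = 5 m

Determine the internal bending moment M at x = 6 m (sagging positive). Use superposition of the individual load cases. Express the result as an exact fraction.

M(6) = 48 kN·m

Load 1 — triangular load w₀=15 kN/m (0→w₀ over full span):
  M_1 = w₀Lx/2 - w₀L²/3 - w₀x³/(6L) = 15·10·6/2 - 15·10²/3 - 15·6³/(6·10) = -104 kN·m
Load 2 — uniform load w=-19 kN/m over full span:
  M_2 = -w(L-x)²/2 = -(-19)·(10-6)²/2 = 152 kN·m
Load 3 — point force P=-6 kN at a=4 m (b=L-a=6):
  M_3 = 0  [x>a] = 0 kN·m
Load 4 — point force P=10 kN at a=5 m (b=L-a=5):
  M_4 = 0  [x>a] = 0 kN·m
Superposition: M = Σ M_i = 48 kN·m ≈ 48.000000 kN·m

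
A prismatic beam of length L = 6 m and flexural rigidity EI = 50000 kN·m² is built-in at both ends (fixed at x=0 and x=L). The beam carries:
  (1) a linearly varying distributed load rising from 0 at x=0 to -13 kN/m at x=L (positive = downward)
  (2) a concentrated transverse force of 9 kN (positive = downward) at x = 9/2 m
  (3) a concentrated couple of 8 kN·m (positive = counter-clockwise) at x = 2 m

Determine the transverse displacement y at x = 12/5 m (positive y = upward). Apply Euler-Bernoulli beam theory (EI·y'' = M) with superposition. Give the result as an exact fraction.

Load 1 — triangular load w₀=-13 kN/m (0→w₀ over full span):
  y_1 = -w₀x²(L-x)²(x+2L)/(120LEI) = -(-13)·(12/5)²·(6-(12/5))²·((12/5)+2·6)/(120·6·50000) = 18954/48828125 m
Load 2 — point force P=9 kN at a=9/2 m (b=L-a=3/2):
  y_2 = -Pb²x²(3aL-(3a+b)x)/(6L³EI)  [x≤a] = -9·(3/2)²·(12/5)²·(3·(9/2)·6-(3·(9/2)+(3/2))·(12/5))/(6·6³·50000) = -81/1000000 m
Load 3 — applied couple M₀=8 kN·m at a=2 m (b=L-a=4):
  y_3 = (R_Ax³/6 - M_Ax²/2 - M₀(x-a)²/2)/EI  [x>a] with R_A=16/9, M_A=0 = ((16/9)·(12/5)³/6 - 0·(12/5)²/2 - 8·((12/5)-2)²/2)/50000 = 27/390625 m
Superposition: y = Σ y_i = 1175931/3125000000 m ≈ 0.000376 m

y(12/5) = 1175931/3125000000 m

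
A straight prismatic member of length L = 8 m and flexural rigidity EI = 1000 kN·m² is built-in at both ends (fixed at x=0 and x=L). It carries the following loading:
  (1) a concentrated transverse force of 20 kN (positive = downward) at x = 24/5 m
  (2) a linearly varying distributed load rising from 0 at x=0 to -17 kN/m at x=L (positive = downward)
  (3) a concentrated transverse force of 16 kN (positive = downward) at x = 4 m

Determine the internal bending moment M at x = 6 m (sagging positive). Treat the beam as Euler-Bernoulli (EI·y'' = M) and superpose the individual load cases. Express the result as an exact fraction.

M(6) = -1013/150 kN·m

Load 1 — point force P=20 kN at a=24/5 m (b=L-a=16/5):
  M_1 = Pa²(a+3b)(L-x)/L³ - Pa²b/L²  [x>a] = 20·(24/5)²·((24/5)+3·(16/5))·(8-6)/8³ - 20·(24/5)²·(16/5)/8² = 72/25 kN·m
Load 2 — triangular load w₀=-17 kN/m (0→w₀ over full span):
  M_2 = 3w₀Lx/20 - w₀L²/30 - w₀x³/(6L) = 3·(-17)·8·6/20 - (-17)·8²/30 - (-17)·6³/(6·8) = -289/30 kN·m
Load 3 — point force P=16 kN at a=4 m (b=L-a=4):
  M_3 = Pa²(a+3b)(L-x)/L³ - Pa²b/L²  [x>a] = 16·4²·(4+3·4)·(8-6)/8³ - 16·4²·4/8² = 0 kN·m
Superposition: M = Σ M_i = -1013/150 kN·m ≈ -6.753333 kN·m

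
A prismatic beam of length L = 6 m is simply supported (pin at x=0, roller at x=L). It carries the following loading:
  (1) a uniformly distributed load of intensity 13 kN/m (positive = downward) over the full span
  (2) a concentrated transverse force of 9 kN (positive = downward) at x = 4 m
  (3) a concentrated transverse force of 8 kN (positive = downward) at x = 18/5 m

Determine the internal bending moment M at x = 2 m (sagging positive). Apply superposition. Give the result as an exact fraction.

M(2) = 322/5 kN·m

Load 1 — uniform load w=13 kN/m over full span:
  M_1 = wx(L-x)/2 = 13·2·(6-2)/2 = 52 kN·m
Load 2 — point force P=9 kN at a=4 m (b=L-a=2):
  M_2 = Pbx/L  [x≤a] = 9·2·2/6 = 6 kN·m
Load 3 — point force P=8 kN at a=18/5 m (b=L-a=12/5):
  M_3 = Pbx/L  [x≤a] = 8·(12/5)·2/6 = 32/5 kN·m
Superposition: M = Σ M_i = 322/5 kN·m ≈ 64.400000 kN·m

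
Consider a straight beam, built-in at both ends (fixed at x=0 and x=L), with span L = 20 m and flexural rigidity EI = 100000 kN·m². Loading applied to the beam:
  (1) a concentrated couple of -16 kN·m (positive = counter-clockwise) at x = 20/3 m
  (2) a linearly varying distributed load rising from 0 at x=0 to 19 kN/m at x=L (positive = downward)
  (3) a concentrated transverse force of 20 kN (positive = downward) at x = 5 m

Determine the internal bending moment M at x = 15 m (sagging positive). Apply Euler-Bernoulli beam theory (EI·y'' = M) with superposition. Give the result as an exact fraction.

M(15) = 385/6 kN·m

Load 1 — applied couple M₀=-16 kN·m at a=20/3 m (b=L-a=40/3):
  M_1 = R_Ax - M_A - M₀  [x>a] with R_A=-16/15, M_A=0 = (-16/15)·15 - 0 - (-16) = 0 kN·m
Load 2 — triangular load w₀=19 kN/m (0→w₀ over full span):
  M_2 = 3w₀Lx/20 - w₀L²/30 - w₀x³/(6L) = 3·19·20·15/20 - 19·20²/30 - 19·15³/(6·20) = 1615/24 kN·m
Load 3 — point force P=20 kN at a=5 m (b=L-a=15):
  M_3 = Pa²(a+3b)(L-x)/L³ - Pa²b/L²  [x>a] = 20·5²·(5+3·15)·(20-15)/20³ - 20·5²·15/20² = -25/8 kN·m
Superposition: M = Σ M_i = 385/6 kN·m ≈ 64.166667 kN·m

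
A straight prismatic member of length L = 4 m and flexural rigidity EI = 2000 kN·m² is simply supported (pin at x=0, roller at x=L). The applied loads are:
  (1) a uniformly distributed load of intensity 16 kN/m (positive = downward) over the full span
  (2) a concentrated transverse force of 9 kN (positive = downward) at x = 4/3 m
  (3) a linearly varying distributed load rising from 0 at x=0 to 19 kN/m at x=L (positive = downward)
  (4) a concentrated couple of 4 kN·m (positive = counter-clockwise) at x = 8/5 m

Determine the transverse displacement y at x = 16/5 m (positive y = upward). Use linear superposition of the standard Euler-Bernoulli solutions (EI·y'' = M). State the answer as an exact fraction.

Load 1 — uniform load w=16 kN/m over full span:
  y_1 = -wx(L³-2Lx²+x³)/(24EI) = -16·(16/5)·(4³-2·4·(16/5)²+(16/5)³)/(24·2000) = -3712/234375 m
Load 2 — point force P=9 kN at a=4/3 m (b=L-a=8/3):
  y_2 = -Pa(L-x)(2Lx-a²-x²)/(6LEI)  [x>a] = -9·(4/3)·(4-(16/5))·(2·4·(16/5)-(4/3)²-(16/5)²)/(6·4·2000) = -382/140625 m
Load 3 — triangular load w₀=19 kN/m (0→w₀ over full span):
  y_3 = -w₀x(7L⁴-10L²x²+3x⁴)/(360LEI) = -19·(16/5)·(7·4⁴-10·4²·(16/5)²+3·(16/5)⁴)/(360·4·2000) = -19304/1953125 m
Load 4 — applied couple M₀=4 kN·m at a=8/5 m (b=L-a=12/5):
  y_4 = (M₀x³/(6L)-M₀(x-a)²/2+C₁x)/EI  [x>a] with C₁=M₀(3b²-L²)/(6L)=16/75 = (4·(16/5)³/(6·4)-4·((16/5)-(8/5))²/2+(16/75)·(16/5))/2000 = 8/15625 m
Superposition: y = Σ y_i = -490886/17578125 m ≈ -0.027926 m

y(16/5) = -490886/17578125 m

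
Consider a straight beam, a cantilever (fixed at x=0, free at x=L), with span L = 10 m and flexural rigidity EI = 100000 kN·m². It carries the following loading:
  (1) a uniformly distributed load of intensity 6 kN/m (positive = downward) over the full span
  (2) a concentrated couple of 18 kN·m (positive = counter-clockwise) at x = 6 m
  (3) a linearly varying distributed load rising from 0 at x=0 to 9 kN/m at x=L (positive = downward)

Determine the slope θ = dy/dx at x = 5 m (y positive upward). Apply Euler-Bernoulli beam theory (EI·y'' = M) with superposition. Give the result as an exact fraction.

Load 1 — uniform load w=6 kN/m over full span:
  θ_1 = -wx(x²-3Lx+3L²)/(6EI) = -6·5·(5²-3·10·5+3·10²)/(6·100000) = -7/800 rad
Load 2 — applied couple M₀=18 kN·m at a=6 m (b=L-a=4):
  θ_2 = M₀x/EI  [x≤a] = 18·5/100000 = 9/10000 rad
Load 3 — triangular load w₀=9 kN/m (0→w₀ over full span):
  θ_3 = (w₀Lx²/4-w₀L²x/3-w₀x⁴/(24L))/EI = (9·10·5²/4-9·10²·5/3-9·5⁴/(24·10))/100000 = -123/12800 rad
Superposition: θ = Σ θ_i = -5587/320000 rad ≈ -0.017459 rad

θ(5) = -5587/320000 rad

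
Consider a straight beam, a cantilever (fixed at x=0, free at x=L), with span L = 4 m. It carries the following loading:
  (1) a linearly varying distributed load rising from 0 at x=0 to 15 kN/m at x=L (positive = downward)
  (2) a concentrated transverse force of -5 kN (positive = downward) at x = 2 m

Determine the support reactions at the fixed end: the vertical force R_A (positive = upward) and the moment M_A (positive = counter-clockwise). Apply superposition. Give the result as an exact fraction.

R_A = 25 kN, M_A = 70 kN·m

Load 1 — triangular load w₀=15 kN/m (0→w₀ over full span):
  R_A = w₀L/2 = 15·4/2 = 30 kN
  M_A = w₀L²/3 = 15·4²/3 = 80 kN·m
Load 2 — point force P=-5 kN at a=2 m (b=L-a=2):
  R_A = P = (-5) = -5 kN
  M_A = Pa = (-5)·2 = -10 kN·m
Superposition: R_A = 25 kN, M_A = 70 kN·m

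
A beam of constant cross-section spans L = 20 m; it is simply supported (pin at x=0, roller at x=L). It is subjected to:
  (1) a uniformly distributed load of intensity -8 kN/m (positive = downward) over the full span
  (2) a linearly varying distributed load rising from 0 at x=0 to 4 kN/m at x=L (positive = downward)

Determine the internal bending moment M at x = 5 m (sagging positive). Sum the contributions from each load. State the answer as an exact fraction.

Load 1 — uniform load w=-8 kN/m over full span:
  M_1 = wx(L-x)/2 = (-8)·5·(20-5)/2 = -300 kN·m
Load 2 — triangular load w₀=4 kN/m (0→w₀ over full span):
  M_2 = w₀Lx/6 - w₀x³/(6L) = 4·20·5/6 - 4·5³/(6·20) = 125/2 kN·m
Superposition: M = Σ M_i = -475/2 kN·m ≈ -237.500000 kN·m

M(5) = -475/2 kN·m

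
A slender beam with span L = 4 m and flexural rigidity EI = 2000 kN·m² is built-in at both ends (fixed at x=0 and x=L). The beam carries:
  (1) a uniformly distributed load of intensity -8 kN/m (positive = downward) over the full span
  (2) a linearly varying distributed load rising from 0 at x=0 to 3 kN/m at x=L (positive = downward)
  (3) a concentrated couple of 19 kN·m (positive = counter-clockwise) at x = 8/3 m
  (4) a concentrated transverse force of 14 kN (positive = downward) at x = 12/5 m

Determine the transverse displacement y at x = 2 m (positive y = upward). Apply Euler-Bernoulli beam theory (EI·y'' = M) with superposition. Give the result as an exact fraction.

Load 1 — uniform load w=-8 kN/m over full span:
  y_1 = -wx²(L-x)²/(24EI) = -(-8)·2²·(4-2)²/(24·2000) = 1/375 m
Load 2 — triangular load w₀=3 kN/m (0→w₀ over full span):
  y_2 = -w₀x²(L-x)²(x+2L)/(120LEI) = -3·2²·(4-2)²·(2+2·4)/(120·4·2000) = -1/2000 m
Load 3 — applied couple M₀=19 kN·m at a=8/3 m (b=L-a=4/3):
  y_3 = (R_Ax³/6 - M_Ax²/2)/EI  [x≤a] with R_A=19/3, M_A=19/3 = ((19/3)·2³/6 - (19/3)·2²/2)/2000 = -19/9000 m
Load 4 — point force P=14 kN at a=12/5 m (b=L-a=8/5):
  y_4 = -Pb²x²(3aL-(3a+b)x)/(6L³EI)  [x≤a] = -14·(8/5)²·2²·(3·(12/5)·4-(3·(12/5)+(8/5))·2)/(6·4³·2000) = -98/46875 m
Superposition: y = Σ y_i = -4579/2250000 m ≈ -0.002035 m

y(2) = -4579/2250000 m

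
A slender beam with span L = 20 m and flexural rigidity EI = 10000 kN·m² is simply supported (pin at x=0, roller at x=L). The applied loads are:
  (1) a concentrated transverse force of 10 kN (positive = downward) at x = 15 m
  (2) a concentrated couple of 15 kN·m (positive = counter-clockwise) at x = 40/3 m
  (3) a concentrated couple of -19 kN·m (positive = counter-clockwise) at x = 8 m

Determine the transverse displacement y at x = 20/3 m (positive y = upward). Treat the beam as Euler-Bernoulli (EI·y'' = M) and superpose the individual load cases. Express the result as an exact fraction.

y(20/3) = -95911/810000 m

Load 1 — point force P=10 kN at a=15 m (b=L-a=5):
  y_1 = -Pbx(L²-b²-x²)/(6LEI)  [x≤a] = -10·5·(20/3)·(20²-5²-(20/3)²)/(6·20·10000) = -119/1296 m
Load 2 — applied couple M₀=15 kN·m at a=40/3 m (b=L-a=20/3):
  y_2 = (M₀x³/(6L)+C₁x)/EI  [x≤a] with C₁=M₀(3b²-L²)/(6L)=-100/3 = (15·(20/3)³/(6·20)+(-100/3)·(20/3))/10000 = -1/54 m
Load 3 — applied couple M₀=-19 kN·m at a=8 m (b=L-a=12):
  y_3 = (M₀x³/(6L)+C₁x)/EI  [x≤a] with C₁=M₀(3b²-L²)/(6L)=-76/15 = ((-19)·(20/3)³/(6·20)+(-76/15)·(20/3))/10000 = -817/101250 m
Superposition: y = Σ y_i = -95911/810000 m ≈ -0.118409 m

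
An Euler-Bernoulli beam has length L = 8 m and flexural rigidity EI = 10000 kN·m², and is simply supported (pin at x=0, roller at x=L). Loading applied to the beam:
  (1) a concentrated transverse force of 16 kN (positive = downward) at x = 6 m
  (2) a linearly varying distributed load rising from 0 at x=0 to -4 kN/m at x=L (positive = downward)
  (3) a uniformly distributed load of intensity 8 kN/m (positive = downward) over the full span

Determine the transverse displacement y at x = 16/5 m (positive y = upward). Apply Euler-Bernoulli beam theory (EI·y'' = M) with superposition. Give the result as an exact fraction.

y(16/5) = -1209304/29296875 m

Load 1 — point force P=16 kN at a=6 m (b=L-a=2):
  y_1 = -Pbx(L²-b²-x²)/(6LEI)  [x≤a] = -16·2·(16/5)·(8²-2²-(16/5)²)/(6·8·10000) = -2488/234375 m
Load 2 — triangular load w₀=-4 kN/m (0→w₀ over full span):
  y_2 = -w₀x(7L⁴-10L²x²+3x⁴)/(360LEI) = -(-4)·(16/5)·(7·8⁴-10·8²·(16/5)²+3·(16/5)⁴)/(360·8·10000) = 292096/29296875 m
Load 3 — uniform load w=8 kN/m over full span:
  y_3 = -wx(L³-2Lx²+x³)/(24EI) = -8·(16/5)·(8³-2·8·(16/5)²+(16/5)³)/(24·10000) = -15872/390625 m
Superposition: y = Σ y_i = -1209304/29296875 m ≈ -0.041278 m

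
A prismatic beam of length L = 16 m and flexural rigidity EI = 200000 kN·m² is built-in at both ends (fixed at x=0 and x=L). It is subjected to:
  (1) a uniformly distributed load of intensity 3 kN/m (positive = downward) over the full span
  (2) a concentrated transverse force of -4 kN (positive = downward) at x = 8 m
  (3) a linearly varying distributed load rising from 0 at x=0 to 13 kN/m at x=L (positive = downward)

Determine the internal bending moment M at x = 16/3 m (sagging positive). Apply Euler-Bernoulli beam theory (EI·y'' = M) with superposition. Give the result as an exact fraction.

Load 1 — uniform load w=3 kN/m over full span:
  M_1 = wLx/2 - wL²/12 - wx²/2 = 3·16·(16/3)/2 - 3·16²/12 - 3·(16/3)²/2 = 64/3 kN·m
Load 2 — point force P=-4 kN at a=8 m (b=L-a=8):
  M_2 = Pb²(3a+b)x/L³ - Pab²/L²  [x≤a] = (-4)·8²·(3·8+8)·(16/3)/16³ - (-4)·8·8²/16² = -8/3 kN·m
Load 3 — triangular load w₀=13 kN/m (0→w₀ over full span):
  M_3 = 3w₀Lx/20 - w₀L²/30 - w₀x³/(6L) = 3·13·16·(16/3)/20 - 13·16²/30 - 13·(16/3)³/(6·16) = 14144/405 kN·m
Superposition: M = Σ M_i = 21704/405 kN·m ≈ 53.590123 kN·m

M(16/3) = 21704/405 kN·m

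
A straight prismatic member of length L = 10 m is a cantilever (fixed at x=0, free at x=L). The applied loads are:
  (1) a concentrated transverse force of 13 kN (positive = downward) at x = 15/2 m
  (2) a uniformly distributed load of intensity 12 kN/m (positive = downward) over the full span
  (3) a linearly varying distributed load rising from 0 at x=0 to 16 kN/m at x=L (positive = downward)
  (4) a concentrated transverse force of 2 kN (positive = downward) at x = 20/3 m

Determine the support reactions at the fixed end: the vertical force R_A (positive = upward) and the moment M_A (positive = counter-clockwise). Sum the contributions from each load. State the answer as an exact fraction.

R_A = 215 kN, M_A = 7465/6 kN·m

Load 1 — point force P=13 kN at a=15/2 m (b=L-a=5/2):
  R_A = P = 13 kN
  M_A = Pa = 13·(15/2) = 195/2 kN·m
Load 2 — uniform load w=12 kN/m over full span:
  R_A = wL = 12·10 = 120 kN
  M_A = wL²/2 = 12·10²/2 = 600 kN·m
Load 3 — triangular load w₀=16 kN/m (0→w₀ over full span):
  R_A = w₀L/2 = 16·10/2 = 80 kN
  M_A = w₀L²/3 = 16·10²/3 = 1600/3 kN·m
Load 4 — point force P=2 kN at a=20/3 m (b=L-a=10/3):
  R_A = P = 2 kN
  M_A = Pa = 2·(20/3) = 40/3 kN·m
Superposition: R_A = 215 kN, M_A = 7465/6 kN·m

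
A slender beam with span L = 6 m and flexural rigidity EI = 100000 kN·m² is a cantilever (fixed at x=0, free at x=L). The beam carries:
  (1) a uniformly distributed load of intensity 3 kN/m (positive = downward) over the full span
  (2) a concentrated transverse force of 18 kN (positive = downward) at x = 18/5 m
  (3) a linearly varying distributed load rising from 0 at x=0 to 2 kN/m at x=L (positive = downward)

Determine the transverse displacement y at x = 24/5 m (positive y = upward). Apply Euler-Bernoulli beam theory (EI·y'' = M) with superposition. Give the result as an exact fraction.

Load 1 — uniform load w=3 kN/m over full span:
  y_1 = -wx²(x²-4Lx+6L²)/(24EI) = -3·(24/5)²·((24/5)²-4·6·(24/5)+6·6²)/(24·100000) = -6966/1953125 m
Load 2 — point force P=18 kN at a=18/5 m (b=L-a=12/5):
  y_2 = -Pa²(3x-a)/(6EI)  [x>a] = -18·(18/5)²·(3·(24/5)-(18/5))/(6·100000) = -6561/1562500 m
Load 3 — triangular load w₀=2 kN/m (0→w₀ over full span):
  y_3 = (w₀Lx³/12-w₀L²x²/6-w₀x⁵/(120L))/EI = (2·6·(24/5)³/12-2·6²·(24/5)²/6-2·(24/5)⁵/(120·6))/100000 = -84456/48828125 m
Superposition: y = Σ y_i = -1854549/195312500 m ≈ -0.009495 m

y(24/5) = -1854549/195312500 m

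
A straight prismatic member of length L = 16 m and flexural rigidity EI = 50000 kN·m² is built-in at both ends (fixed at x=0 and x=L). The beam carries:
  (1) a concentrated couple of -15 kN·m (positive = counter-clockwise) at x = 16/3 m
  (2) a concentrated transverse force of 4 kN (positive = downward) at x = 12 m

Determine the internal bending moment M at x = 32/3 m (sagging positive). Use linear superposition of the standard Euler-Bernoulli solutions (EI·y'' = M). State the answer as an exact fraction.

Load 1 — applied couple M₀=-15 kN·m at a=16/3 m (b=L-a=32/3):
  M_1 = R_Ax - M_A - M₀  [x>a] with R_A=-5/4, M_A=0 = (-5/4)·(32/3) - 0 - (-15) = 5/3 kN·m
Load 2 — point force P=4 kN at a=12 m (b=L-a=4):
  M_2 = Pb²(3a+b)x/L³ - Pab²/L²  [x≤a] = 4·4²·(3·12+4)·(32/3)/16³ - 4·12·4²/16² = 11/3 kN·m
Superposition: M = Σ M_i = 16/3 kN·m ≈ 5.333333 kN·m

M(32/3) = 16/3 kN·m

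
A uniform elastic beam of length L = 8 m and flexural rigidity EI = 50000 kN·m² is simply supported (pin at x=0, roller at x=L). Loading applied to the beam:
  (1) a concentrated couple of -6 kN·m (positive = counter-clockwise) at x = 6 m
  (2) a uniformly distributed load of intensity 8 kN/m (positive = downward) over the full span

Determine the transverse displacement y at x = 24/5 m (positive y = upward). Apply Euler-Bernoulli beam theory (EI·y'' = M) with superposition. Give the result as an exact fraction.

Load 1 — applied couple M₀=-6 kN·m at a=6 m (b=L-a=2):
  y_1 = (M₀x³/(6L)+C₁x)/EI  [x≤a] with C₁=M₀(3b²-L²)/(6L)=13/2 = ((-6)·(24/5)³/(6·8)+(13/2)·(24/5))/50000 = 543/1562500 m
Load 2 — uniform load w=8 kN/m over full span:
  y_2 = -wx(L³-2Lx²+x³)/(24EI) = -8·(24/5)·(8³-2·8·(24/5)²+(24/5)³)/(24·50000) = -15872/1953125 m
Superposition: y = Σ y_i = -60773/7812500 m ≈ -0.007779 m

y(24/5) = -60773/7812500 m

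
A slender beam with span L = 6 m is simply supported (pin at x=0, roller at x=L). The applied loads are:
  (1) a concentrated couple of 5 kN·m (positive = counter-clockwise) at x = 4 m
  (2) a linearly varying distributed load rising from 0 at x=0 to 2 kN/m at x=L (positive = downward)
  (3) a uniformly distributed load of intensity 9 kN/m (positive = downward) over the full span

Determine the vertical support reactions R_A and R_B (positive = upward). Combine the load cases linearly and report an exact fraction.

R_A = 179/6 kN, R_B = 181/6 kN

Load 1 — applied couple M₀=5 kN·m at a=4 m (b=L-a=2):
  R_A = M₀/L = 5/6 kN
  R_B = -M₀/L = -5/6 kN
Load 2 — triangular load w₀=2 kN/m (0→w₀ over full span):
  R_A = w₀L/6 = 2·6/6 = 2 kN
  R_B = w₀L/3 = 2·6/3 = 4 kN
Load 3 — uniform load w=9 kN/m over full span:
  R_A = wL/2 = 9·6/2 = 27 kN
  R_B = wL/2 = 9·6/2 = 27 kN
Superposition: R_A = 179/6 kN, R_B = 181/6 kN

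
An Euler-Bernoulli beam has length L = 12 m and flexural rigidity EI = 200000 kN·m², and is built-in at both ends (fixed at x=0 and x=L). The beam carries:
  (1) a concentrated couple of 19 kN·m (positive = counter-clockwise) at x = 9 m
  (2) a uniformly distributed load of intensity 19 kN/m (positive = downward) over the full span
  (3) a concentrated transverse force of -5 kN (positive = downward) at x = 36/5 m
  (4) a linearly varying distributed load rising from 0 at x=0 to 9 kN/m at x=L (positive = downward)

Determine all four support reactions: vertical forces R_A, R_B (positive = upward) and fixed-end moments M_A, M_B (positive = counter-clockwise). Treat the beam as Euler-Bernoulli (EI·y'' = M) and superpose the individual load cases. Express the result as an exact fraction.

Load 1 — applied couple M₀=19 kN·m at a=9 m (b=L-a=3):
  R_A = 6M₀ab/L³ = 6·19·9·3/12³ = 57/32 kN
  M_A = M₀b(2a-b)/L² = 19·3·(2·9-3)/12² = 95/16 kN·m
  R_B = -6M₀ab/L³ = -6·19·9·3/12³ = -57/32 kN
  M_B = M₀a(2b-a)/L² = 19·9·(2·3-9)/12² = -57/16 kN·m
Load 2 — uniform load w=19 kN/m over full span:
  R_A = wL/2 = 19·12/2 = 114 kN
  M_A = wL²/12 = 19·12²/12 = 228 kN·m
  R_B = wL/2 = 19·12/2 = 114 kN
  M_B = -wL²/12 = -19·12²/12 = -228 kN·m
Load 3 — point force P=-5 kN at a=36/5 m (b=L-a=24/5):
  R_A = Pb²(3a+b)/L³ = (-5)·(24/5)²·(3·(36/5)+(24/5))/12³ = -44/25 kN
  M_A = Pab²/L² = (-5)·(36/5)·(24/5)²/12² = -144/25 kN·m
  R_B = Pa²(a+3b)/L³ = (-5)·(36/5)²·((36/5)+3·(24/5))/12³ = -81/25 kN
  M_B = -Pa²b/L² = -(-5)·(36/5)²·(24/5)/12² = 216/25 kN·m
Load 4 — triangular load w₀=9 kN/m (0→w₀ over full span):
  R_A = 3w₀L/20 = 3·9·12/20 = 81/5 kN
  M_A = w₀L²/30 = 9·12²/30 = 216/5 kN·m
  R_B = 7w₀L/20 = 7·9·12/20 = 189/5 kN
  M_B = -w₀L²/20 = -9·12²/20 = -324/5 kN·m
Superposition: R_A = 104177/800 kN, M_A = 108551/400 kN·m, R_B = 117423/800 kN, M_B = -115089/400 kN·m

R_A = 104177/800 kN, M_A = 108551/400 kN·m, R_B = 117423/800 kN, M_B = -115089/400 kN·m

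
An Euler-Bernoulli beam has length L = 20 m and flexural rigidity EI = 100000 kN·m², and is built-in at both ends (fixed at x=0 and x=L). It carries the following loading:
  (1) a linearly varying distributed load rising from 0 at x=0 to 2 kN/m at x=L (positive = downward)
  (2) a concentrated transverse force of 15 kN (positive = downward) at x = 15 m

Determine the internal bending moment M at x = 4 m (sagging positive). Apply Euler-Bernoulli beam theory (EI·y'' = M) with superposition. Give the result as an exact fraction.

M(4) = -2021/240 kN·m

Load 1 — triangular load w₀=2 kN/m (0→w₀ over full span):
  M_1 = 3w₀Lx/20 - w₀L²/30 - w₀x³/(6L) = 3·2·20·4/20 - 2·20²/30 - 2·4³/(6·20) = -56/15 kN·m
Load 2 — point force P=15 kN at a=15 m (b=L-a=5):
  M_2 = Pb²(3a+b)x/L³ - Pab²/L²  [x≤a] = 15·5²·(3·15+5)·4/20³ - 15·15·5²/20² = -75/16 kN·m
Superposition: M = Σ M_i = -2021/240 kN·m ≈ -8.420833 kN·m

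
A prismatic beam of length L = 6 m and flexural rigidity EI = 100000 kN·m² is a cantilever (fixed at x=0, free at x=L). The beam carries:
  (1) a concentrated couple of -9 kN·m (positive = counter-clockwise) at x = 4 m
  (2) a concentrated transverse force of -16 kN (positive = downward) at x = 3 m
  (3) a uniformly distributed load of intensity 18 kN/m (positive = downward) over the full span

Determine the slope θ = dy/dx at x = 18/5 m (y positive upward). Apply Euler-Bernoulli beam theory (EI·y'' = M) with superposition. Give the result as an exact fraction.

θ(18/5) = -35433/6250000 rad

Load 1 — applied couple M₀=-9 kN·m at a=4 m (b=L-a=2):
  θ_1 = M₀x/EI  [x≤a] = (-9)·(18/5)/100000 = -81/250000 rad
Load 2 — point force P=-16 kN at a=3 m (b=L-a=3):
  θ_2 = -Pa²/(2EI)  [x>a] = -(-16)·3²/(2·100000) = 9/12500 rad
Load 3 — uniform load w=18 kN/m over full span:
  θ_3 = -wx(x²-3Lx+3L²)/(6EI) = -18·(18/5)·((18/5)²-3·6·(18/5)+3·6²)/(6·100000) = -9477/1562500 rad
Superposition: θ = Σ θ_i = -35433/6250000 rad ≈ -0.005669 rad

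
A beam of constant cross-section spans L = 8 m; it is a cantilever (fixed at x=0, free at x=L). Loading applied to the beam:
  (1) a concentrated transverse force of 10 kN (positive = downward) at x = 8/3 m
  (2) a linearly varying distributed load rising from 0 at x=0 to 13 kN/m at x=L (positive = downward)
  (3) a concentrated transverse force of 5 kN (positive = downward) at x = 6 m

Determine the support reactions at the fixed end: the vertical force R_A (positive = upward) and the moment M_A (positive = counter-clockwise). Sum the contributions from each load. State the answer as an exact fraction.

Load 1 — point force P=10 kN at a=8/3 m (b=L-a=16/3):
  R_A = P = 10 kN
  M_A = Pa = 10·(8/3) = 80/3 kN·m
Load 2 — triangular load w₀=13 kN/m (0→w₀ over full span):
  R_A = w₀L/2 = 13·8/2 = 52 kN
  M_A = w₀L²/3 = 13·8²/3 = 832/3 kN·m
Load 3 — point force P=5 kN at a=6 m (b=L-a=2):
  R_A = P = 5 kN
  M_A = Pa = 5·6 = 30 kN·m
Superposition: R_A = 67 kN, M_A = 334 kN·m

R_A = 67 kN, M_A = 334 kN·m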